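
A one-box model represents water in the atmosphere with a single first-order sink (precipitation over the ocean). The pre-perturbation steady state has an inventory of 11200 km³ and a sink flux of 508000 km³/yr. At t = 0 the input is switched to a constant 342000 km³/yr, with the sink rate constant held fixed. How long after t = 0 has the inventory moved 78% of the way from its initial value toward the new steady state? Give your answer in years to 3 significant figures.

0.0334 yr

τ = M₀/F₀ = 11200/508000 = 0.02205 yr.
The remaining gap fraction is e^(−t/τ); 78% covered ⇒ e^(−t/τ) = 0.220.
t = −τ ln(0.220) = 0.02205 × 1.514 = 0.03338 yr.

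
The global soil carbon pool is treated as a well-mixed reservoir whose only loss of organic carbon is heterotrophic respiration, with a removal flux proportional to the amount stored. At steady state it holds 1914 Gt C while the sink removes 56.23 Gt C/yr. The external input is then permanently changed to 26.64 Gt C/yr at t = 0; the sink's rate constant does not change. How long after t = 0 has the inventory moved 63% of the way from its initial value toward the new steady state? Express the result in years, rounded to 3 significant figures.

τ = M₀/F₀ = 1914/56.23 = 34.04 yr.
The remaining gap fraction is e^(−t/τ); 63% covered ⇒ e^(−t/τ) = 0.370.
t = −τ ln(0.370) = 34.04 × 0.9943 = 33.84 yr.

33.8 yr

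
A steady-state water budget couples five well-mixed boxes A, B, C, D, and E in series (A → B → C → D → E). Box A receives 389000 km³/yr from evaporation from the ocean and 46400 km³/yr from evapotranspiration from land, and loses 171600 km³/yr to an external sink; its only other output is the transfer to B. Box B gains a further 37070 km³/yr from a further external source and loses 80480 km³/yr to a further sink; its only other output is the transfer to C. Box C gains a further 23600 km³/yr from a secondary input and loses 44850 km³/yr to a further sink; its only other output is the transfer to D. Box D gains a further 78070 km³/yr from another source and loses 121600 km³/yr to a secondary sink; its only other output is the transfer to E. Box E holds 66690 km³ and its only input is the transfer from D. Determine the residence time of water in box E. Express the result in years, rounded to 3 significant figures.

0.429 yr

Box A: F(A→B) = (389000 + 46400) − 171600 = 263800 km³/yr.
Box B: F(B→C) = (263800 + 37070) − 80480 = 220390 km³/yr.
Box C: F(C→D) = (220390 + 23600) − 44850 = 199140 km³/yr.
Box D: F(D→E) = (199140 + 78070) − 121600 = 155610 km³/yr.
Box E throughput = its input = 155610 km³/yr; τ = 66690 / 155610 = 0.4286 yr.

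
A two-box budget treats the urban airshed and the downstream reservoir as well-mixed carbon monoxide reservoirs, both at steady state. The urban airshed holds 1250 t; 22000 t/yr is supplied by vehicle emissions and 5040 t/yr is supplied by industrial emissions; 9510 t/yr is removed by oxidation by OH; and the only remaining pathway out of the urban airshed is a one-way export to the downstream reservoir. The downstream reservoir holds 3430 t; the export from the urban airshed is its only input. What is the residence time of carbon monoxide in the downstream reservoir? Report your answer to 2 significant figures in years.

Balance the urban airshed: ΣF_in = 22000 + 5040 = 27040 t/yr.
Export to the downstream reservoir = ΣF_in − (9510) = 17530 t/yr.
At steady state the output of the downstream reservoir equals its input, 17530 t/yr.
τ = M / F = 3430 / 17530 = 0.1957 yr.

0.20 yr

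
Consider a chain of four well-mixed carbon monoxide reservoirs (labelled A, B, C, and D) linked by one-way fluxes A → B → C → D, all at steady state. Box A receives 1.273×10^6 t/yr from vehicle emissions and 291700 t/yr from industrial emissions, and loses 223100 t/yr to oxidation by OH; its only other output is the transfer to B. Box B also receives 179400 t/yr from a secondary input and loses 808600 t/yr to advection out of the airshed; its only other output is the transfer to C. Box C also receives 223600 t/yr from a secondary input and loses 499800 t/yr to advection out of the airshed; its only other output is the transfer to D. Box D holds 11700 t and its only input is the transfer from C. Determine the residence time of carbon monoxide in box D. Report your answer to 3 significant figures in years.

Box A: F(A→B) = (1.273×10^6 + 291700) − 223100 = 1.3416×10^6 t/yr.
Box B: F(B→C) = (1.3416×10^6 + 179400) − 808600 = 712400 t/yr.
Box C: F(C→D) = (712400 + 223600) − 499800 = 436200 t/yr.
Box D throughput = its input = 436200 t/yr; τ = 11700 / 436200 = 0.02682 yr.

0.0268 yr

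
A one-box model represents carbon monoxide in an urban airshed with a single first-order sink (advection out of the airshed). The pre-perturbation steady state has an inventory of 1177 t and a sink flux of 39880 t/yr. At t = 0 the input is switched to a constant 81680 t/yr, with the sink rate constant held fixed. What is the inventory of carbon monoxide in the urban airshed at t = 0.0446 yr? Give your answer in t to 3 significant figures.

2140 t

The sink rate constant is k = F₀/M₀ = 39880/1177 = 33.88 yr⁻¹.
Solving dM/dt = F₁ − kM with M(0) = M₀ gives M(t) = F₁/k + (M₀ − F₁/k)·e^(−kt).
F₁/k = 81680/33.88 = 2410.7 t; kt = 33.88 × 0.0446 = 1.511, e^(−kt) = 0.2207.
M(0.0446) = 2410.7 + (1177 − 2410.7) × 0.2207 = 2410.7 − 272.2 = 2138.5 t.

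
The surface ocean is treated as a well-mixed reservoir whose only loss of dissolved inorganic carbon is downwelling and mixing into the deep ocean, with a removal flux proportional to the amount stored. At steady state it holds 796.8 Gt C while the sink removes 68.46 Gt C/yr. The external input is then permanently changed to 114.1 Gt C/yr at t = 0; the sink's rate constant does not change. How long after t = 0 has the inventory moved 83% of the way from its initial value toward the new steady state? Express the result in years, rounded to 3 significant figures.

τ = M₀/F₀ = 796.8/68.46 = 11.64 yr.
The remaining gap fraction is e^(−t/τ); 83% covered ⇒ e^(−t/τ) = 0.170.
t = −τ ln(0.170) = 11.64 × 1.772 = 20.62 yr.

20.6 yr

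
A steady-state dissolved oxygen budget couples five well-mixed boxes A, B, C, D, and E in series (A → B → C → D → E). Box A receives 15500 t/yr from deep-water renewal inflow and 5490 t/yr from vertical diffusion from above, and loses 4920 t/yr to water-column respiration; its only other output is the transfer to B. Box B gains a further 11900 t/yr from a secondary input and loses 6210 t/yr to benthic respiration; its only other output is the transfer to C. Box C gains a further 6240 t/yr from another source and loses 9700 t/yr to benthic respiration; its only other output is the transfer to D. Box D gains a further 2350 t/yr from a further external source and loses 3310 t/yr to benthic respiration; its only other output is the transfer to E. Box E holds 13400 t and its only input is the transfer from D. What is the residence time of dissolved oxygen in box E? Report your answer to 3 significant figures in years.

Box A: F(A→B) = (15500 + 5490) − 4920 = 16070 t/yr.
Box B: F(B→C) = (16070 + 11900) − 6210 = 21760 t/yr.
Box C: F(C→D) = (21760 + 6240) − 9700 = 18300 t/yr.
Box D: F(D→E) = (18300 + 2350) − 3310 = 17340 t/yr.
Box E throughput = its input = 17340 t/yr; τ = 13400 / 17340 = 0.7728 yr.

0.773 yr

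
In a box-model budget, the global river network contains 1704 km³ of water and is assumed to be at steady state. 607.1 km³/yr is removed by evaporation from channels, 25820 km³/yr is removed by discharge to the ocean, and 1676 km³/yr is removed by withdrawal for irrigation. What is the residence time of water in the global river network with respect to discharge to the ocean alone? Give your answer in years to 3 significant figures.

0.0660 yr

Residence time with respect to a single sink: τ = M / F_sink.
τ = 1704 / 25820 = 0.06600 yr.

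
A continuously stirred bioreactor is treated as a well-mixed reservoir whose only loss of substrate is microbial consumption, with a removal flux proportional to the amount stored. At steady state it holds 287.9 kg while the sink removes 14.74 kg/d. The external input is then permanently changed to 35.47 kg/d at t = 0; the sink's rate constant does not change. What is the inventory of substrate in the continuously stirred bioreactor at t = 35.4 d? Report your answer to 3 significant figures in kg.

627 kg

The sink rate constant is k = F₀/M₀ = 14.74/287.9 = 0.05120 d⁻¹.
Solving dM/dt = F₁ − kM with M(0) = M₀ gives M(t) = F₁/k + (M₀ − F₁/k)·e^(−kt).
F₁/k = 35.47/0.05120 = 692.80 kg; kt = 0.05120 × 35.4 = 1.812, e^(−kt) = 0.1633.
M(35.4) = 692.80 + (287.9 − 692.80) × 0.1633 = 692.80 − 66.10 = 626.69 kg.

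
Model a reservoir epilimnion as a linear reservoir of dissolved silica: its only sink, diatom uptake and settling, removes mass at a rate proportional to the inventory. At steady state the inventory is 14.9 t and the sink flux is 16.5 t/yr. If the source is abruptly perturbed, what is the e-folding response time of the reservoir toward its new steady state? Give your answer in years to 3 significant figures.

For a linear reservoir the response time equals the residence time τ = M/F.
τ = 14.9 / 16.5 = 0.9030 yr.

0.903 yr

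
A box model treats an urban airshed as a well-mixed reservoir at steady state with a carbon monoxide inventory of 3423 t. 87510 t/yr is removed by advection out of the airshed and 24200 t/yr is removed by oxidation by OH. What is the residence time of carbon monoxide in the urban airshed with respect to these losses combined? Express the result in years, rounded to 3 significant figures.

Total removal = 87510 + 24200 = 111710 t/yr.
τ = M / ΣF_out = 3423 / 111710 = 0.03064 yr.

0.0306 yr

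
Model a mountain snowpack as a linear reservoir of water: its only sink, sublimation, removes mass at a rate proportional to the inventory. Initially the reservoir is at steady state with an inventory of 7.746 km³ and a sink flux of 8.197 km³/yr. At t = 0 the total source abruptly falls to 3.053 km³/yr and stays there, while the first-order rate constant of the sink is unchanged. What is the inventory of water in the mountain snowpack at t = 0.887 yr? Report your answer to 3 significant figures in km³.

Residence time τ = M₀/F₀ = 0.9450 yr. The eventual steady state is M_∞ = M₀·(F₁/F₀) = 7.746 × 3.053/8.197 = 2.8850 km³.
The anomaly ΔM(t) = M(t) − M_∞ decays as ΔM₀·e^(−t/τ) with ΔM₀ = 7.746 − 2.8850 = 4.861 km³.
At t = 0.887 yr, e^(−t/τ) = e^(−0.9386) = 0.3912, so ΔM = 1.901 km³ and M = 2.8850 + 1.901 = 4.7864 km³.

4.79 km³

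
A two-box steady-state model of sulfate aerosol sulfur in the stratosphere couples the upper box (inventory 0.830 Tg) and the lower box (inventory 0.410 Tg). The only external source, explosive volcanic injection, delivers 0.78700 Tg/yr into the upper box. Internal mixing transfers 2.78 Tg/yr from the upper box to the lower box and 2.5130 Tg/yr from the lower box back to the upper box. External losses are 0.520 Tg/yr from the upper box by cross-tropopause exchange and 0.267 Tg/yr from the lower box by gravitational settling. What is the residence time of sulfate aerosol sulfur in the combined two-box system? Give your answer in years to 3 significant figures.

For the system as a whole, the A↔B exchange is internal and contributes nothing to the throughput; only the external sinks remove mass.
M_total = 0.830 + 0.410 = 1.2400 Tg.
ΣF_external_out = 0.520 + 0.267 = 0.78700 Tg/yr.
τ = M_total / ΣF_ext = 1.2400 / 0.78700 = 1.576 yr.

1.58 yr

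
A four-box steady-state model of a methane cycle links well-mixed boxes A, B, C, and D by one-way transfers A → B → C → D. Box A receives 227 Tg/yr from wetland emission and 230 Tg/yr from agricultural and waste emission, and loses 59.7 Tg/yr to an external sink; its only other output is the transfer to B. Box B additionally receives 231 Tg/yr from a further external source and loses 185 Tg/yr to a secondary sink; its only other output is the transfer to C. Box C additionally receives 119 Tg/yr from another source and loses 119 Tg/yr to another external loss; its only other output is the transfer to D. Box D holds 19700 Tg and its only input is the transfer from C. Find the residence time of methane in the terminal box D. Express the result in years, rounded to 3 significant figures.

44.4 yr

Box A: F(A→B) = (227 + 230) − 59.7 = 397.30 Tg/yr.
Box B: F(B→C) = (397.30 + 231) − 185 = 443.30 Tg/yr.
Box C: F(C→D) = (443.30 + 119) − 119 = 443.30 Tg/yr.
Box D throughput = its input = 443.30 Tg/yr; τ = 19700 / 443.30 = 44.44 yr.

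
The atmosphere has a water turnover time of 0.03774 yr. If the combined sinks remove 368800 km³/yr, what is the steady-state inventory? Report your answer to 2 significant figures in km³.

14000 km³

τ = M/F ⇒ M = τ × F = 0.03774 × 368800 = 13920 km³.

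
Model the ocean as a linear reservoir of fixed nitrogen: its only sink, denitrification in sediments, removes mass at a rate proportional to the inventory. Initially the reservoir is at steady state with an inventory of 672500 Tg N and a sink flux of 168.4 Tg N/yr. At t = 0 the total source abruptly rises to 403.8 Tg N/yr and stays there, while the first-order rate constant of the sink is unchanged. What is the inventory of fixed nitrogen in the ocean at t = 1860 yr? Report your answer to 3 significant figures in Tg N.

1.02×10^6 Tg N

Residence time τ = M₀/F₀ = 3993 yr. The eventual steady state is M_∞ = M₀·(F₁/F₀) = 672500 × 403.8/168.4 = 1.6126×10^6 Tg N.
The anomaly ΔM(t) = M(t) − M_∞ decays as ΔM₀·e^(−t/τ) with ΔM₀ = 672500 − 1.6126×10^6 = −940100 Tg N.
At t = 1860 yr, e^(−t/τ) = e^(−0.4658) = 0.6277, so ΔM = −590000 Tg N and M = 1.6126×10^6 − 590000 = 1.0225×10^6 Tg N.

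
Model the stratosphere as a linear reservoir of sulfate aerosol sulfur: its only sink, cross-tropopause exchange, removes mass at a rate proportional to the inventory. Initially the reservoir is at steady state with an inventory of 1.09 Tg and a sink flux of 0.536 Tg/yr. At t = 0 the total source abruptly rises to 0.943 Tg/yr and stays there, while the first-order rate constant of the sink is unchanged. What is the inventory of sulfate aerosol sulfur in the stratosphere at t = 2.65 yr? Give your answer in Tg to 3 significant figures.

Residence time τ = M₀/F₀ = 2.034 yr. The eventual steady state is M_∞ = M₀·(F₁/F₀) = 1.09 × 0.943/0.536 = 1.9177 Tg.
The anomaly ΔM(t) = M(t) − M_∞ decays as ΔM₀·e^(−t/τ) with ΔM₀ = 1.09 − 1.9177 = −0.8277 Tg.
At t = 2.65 yr, e^(−t/τ) = e^(−1.303) = 0.2717, so ΔM = −0.2249 Tg and M = 1.9177 − 0.2249 = 1.6928 Tg.

1.69 Tg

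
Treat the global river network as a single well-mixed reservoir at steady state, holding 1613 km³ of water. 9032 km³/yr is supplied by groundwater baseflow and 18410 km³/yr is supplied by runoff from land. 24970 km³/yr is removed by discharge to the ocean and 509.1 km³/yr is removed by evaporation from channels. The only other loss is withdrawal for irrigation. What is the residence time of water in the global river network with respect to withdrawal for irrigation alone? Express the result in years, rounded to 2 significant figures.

At steady state ΣF_in = ΣF_out.
ΣF_in = 9032 + 18410 = 27442 km³/yr.
Withdrawal for irrigation flux = ΣF_in − (24970 + 509.1) = 27442 − 25480 = 1963 km³/yr.
τ = M / F = 1613 / 1963 = 0.8217 yr.

0.82 yr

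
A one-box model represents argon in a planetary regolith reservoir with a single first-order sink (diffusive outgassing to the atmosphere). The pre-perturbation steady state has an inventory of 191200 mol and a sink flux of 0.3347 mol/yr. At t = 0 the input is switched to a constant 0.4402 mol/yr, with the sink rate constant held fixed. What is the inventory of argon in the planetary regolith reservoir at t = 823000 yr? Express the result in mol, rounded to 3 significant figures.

237000 mol

The sink rate constant is k = F₀/M₀ = 0.3347/191200 = 1.751×10^-6 yr⁻¹.
Solving dM/dt = F₁ − kM with M(0) = M₀ gives M(t) = F₁/k + (M₀ − F₁/k)·e^(−kt).
F₁/k = 0.4402/1.751×10^-6 = 251470 mol; kt = 1.751×10^-6 × 823000 = 1.441, e^(−kt) = 0.2368.
M(823000) = 251470 + (191200 − 251470) × 0.2368 = 251470 − 14270 = 237200 mol.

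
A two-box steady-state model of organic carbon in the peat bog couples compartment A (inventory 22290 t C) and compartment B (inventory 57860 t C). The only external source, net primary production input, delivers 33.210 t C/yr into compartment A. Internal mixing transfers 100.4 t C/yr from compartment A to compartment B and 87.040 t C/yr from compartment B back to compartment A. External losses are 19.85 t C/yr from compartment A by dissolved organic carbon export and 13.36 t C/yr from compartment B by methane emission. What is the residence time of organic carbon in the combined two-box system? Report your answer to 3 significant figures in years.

Residence time in the combined system uses the total inventory and the total *external* removal — internal exchanges between the two boxes cancel.
M_total = 22290 + 57860 = 80150 t C.
ΣF_external_out = 19.85 + 13.36 = 33.210 t C/yr.
τ = M_total / ΣF_ext = 80150 / 33.210 = 2413 yr.

2410 yr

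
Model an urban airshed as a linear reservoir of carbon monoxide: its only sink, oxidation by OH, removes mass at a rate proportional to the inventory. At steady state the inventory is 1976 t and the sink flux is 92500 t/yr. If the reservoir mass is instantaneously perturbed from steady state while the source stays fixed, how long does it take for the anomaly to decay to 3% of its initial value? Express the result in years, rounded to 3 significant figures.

0.0749 yr

For a linear reservoir the anomaly decays as exp(−t/τ) with τ = M/F = 1976/92500 = 0.02136 yr.
exp(−t/τ) = 0.03 ⇒ t = −τ ln(0.03) = 0.02136 × 3.507 = 0.07491 yr.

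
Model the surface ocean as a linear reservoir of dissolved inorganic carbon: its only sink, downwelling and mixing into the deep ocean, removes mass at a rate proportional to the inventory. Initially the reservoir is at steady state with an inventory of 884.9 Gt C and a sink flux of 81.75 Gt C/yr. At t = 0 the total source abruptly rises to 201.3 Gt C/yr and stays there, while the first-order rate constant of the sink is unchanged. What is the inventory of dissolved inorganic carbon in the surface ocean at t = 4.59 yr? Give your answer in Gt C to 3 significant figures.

Residence time τ = M₀/F₀ = 10.82 yr. The eventual steady state is M_∞ = M₀·(F₁/F₀) = 884.9 × 201.3/81.75 = 2179.0 Gt C.
The anomaly ΔM(t) = M(t) − M_∞ decays as ΔM₀·e^(−t/τ) with ΔM₀ = 884.9 − 2179.0 = −1294 Gt C.
At t = 4.59 yr, e^(−t/τ) = e^(−0.4240) = 0.6544, so ΔM = −846.8 Gt C and M = 2179.0 − 846.8 = 1332.1 Gt C.

1330 Gt C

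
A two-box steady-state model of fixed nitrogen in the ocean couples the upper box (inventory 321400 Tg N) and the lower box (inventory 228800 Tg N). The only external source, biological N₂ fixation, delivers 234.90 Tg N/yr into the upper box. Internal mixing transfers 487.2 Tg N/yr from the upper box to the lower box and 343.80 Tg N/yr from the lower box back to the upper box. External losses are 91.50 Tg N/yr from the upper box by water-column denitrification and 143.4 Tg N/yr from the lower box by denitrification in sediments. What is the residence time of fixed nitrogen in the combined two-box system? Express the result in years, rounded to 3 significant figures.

2340 yr

Residence time in the combined system uses the total inventory and the total *external* removal — internal exchanges between the two boxes cancel.
M_total = 321400 + 228800 = 550200 Tg N.
ΣF_external_out = 91.50 + 143.4 = 234.90 Tg N/yr.
τ = M_total / ΣF_ext = 550200 / 234.90 = 2342 yr.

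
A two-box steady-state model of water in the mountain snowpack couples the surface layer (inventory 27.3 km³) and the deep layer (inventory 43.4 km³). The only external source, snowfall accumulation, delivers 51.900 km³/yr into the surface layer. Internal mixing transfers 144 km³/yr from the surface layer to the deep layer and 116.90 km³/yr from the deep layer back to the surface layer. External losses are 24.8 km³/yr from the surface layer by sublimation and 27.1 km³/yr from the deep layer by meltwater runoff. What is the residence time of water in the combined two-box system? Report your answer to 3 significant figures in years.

For the system as a whole, the A↔B exchange is internal and contributes nothing to the throughput; only the external sinks remove mass.
M_total = 27.3 + 43.4 = 70.700 km³.
ΣF_external_out = 24.8 + 27.1 = 51.900 km³/yr.
τ = M_total / ΣF_ext = 70.700 / 51.900 = 1.362 yr.

1.36 yr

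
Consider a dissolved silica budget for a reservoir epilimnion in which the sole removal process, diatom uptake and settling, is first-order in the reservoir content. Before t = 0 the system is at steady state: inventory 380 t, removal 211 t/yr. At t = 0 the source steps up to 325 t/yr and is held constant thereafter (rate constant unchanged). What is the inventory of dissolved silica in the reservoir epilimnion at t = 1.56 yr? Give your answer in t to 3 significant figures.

The sink rate constant is k = F₀/M₀ = 211/380 = 0.5553 yr⁻¹.
Solving dM/dt = F₁ − kM with M(0) = M₀ gives M(t) = F₁/k + (M₀ − F₁/k)·e^(−kt).
F₁/k = 325/0.5553 = 585.31 t; kt = 0.5553 × 1.56 = 0.8662, e^(−kt) = 0.4205.
M(1.56) = 585.31 + (380 − 585.31) × 0.4205 = 585.31 − 86.34 = 498.97 t.

499 t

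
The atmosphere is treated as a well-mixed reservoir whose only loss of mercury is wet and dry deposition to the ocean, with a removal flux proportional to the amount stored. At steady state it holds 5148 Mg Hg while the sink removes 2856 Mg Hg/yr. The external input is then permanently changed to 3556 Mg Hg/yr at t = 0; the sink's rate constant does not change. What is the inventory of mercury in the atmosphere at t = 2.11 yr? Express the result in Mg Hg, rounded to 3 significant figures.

6020 Mg Hg

τ = M₀/F₀ = 5148/2856 = 1.803 yr; rate constant k = 1/τ.
New steady state M_∞ = F₁/k = F₁·τ = 3556 × 1.803 = 6409.8 Mg Hg.
M(t) = M_∞ + (M₀ − M_∞)·e^(−t/τ); t/τ = 2.11/1.803 = 1.171, so e^(−t/τ) = 0.3102.
M(t) = 6409.8 − 1262 × 0.3102 = 6018.4 Mg Hg.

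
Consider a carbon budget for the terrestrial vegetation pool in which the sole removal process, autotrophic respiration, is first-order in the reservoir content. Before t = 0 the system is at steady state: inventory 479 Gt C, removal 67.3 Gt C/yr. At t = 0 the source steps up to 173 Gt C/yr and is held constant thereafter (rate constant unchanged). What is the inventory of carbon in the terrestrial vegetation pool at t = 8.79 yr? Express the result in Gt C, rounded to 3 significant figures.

1010 Gt C

The sink rate constant is k = F₀/M₀ = 67.3/479 = 0.1405 yr⁻¹.
Solving dM/dt = F₁ − kM with M(0) = M₀ gives M(t) = F₁/k + (M₀ − F₁/k)·e^(−kt).
F₁/k = 173/0.1405 = 1231.3 Gt C; kt = 0.1405 × 8.79 = 1.235, e^(−kt) = 0.2908.
M(8.79) = 1231.3 + (479 − 1231.3) × 0.2908 = 1231.3 − 218.8 = 1012.5 Gt C.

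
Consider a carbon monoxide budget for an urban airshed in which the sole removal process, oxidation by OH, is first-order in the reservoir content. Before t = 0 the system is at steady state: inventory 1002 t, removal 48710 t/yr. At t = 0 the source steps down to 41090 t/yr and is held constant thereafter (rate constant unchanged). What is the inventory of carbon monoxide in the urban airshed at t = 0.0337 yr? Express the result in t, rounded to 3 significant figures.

876 t

Residence time τ = M₀/F₀ = 0.02057 yr. The eventual steady state is M_∞ = M₀·(F₁/F₀) = 1002 × 41090/48710 = 845.25 t.
The anomaly ΔM(t) = M(t) − M_∞ decays as ΔM₀·e^(−t/τ) with ΔM₀ = 1002 − 845.25 = 156.7 t.
At t = 0.0337 yr, e^(−t/τ) = e^(−1.638) = 0.1943, so ΔM = 30.46 t and M = 845.25 + 30.46 = 875.71 t.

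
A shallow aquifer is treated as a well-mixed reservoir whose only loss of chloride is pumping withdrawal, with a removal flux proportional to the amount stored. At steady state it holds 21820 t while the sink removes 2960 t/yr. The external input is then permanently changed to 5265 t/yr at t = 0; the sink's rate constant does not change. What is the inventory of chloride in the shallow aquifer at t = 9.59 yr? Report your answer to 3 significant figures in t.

34200 t

Residence time τ = M₀/F₀ = 7.372 yr. The eventual steady state is M_∞ = M₀·(F₁/F₀) = 21820 × 5265/2960 = 38812 t.
The anomaly ΔM(t) = M(t) − M_∞ decays as ΔM₀·e^(−t/τ) with ΔM₀ = 21820 − 38812 = −16990 t.
At t = 9.59 yr, e^(−t/τ) = e^(−1.301) = 0.2723, so ΔM = −4626 t and M = 38812 − 4626 = 34185 t.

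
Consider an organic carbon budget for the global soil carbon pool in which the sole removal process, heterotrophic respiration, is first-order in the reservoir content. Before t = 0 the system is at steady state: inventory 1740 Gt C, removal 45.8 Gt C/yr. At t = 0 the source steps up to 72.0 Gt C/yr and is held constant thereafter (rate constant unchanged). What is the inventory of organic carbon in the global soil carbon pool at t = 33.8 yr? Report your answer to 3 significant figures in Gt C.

The sink rate constant is k = F₀/M₀ = 45.8/1740 = 0.02632 yr⁻¹.
Solving dM/dt = F₁ − kM with M(0) = M₀ gives M(t) = F₁/k + (M₀ − F₁/k)·e^(−kt).
F₁/k = 72.0/0.02632 = 2735.4 Gt C; kt = 0.02632 × 33.8 = 0.8897, e^(−kt) = 0.4108.
M(33.8) = 2735.4 + (1740 − 2735.4) × 0.4108 = 2735.4 − 408.9 = 2326.5 Gt C.

2330 Gt C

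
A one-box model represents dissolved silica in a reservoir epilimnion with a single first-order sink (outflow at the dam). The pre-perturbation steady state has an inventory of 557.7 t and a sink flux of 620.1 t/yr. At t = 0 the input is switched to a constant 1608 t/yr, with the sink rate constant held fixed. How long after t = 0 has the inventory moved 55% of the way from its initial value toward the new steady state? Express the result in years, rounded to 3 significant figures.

0.718 yr

τ = M₀/F₀ = 557.7/620.1 = 0.8994 yr.
The remaining gap fraction is e^(−t/τ); 55% covered ⇒ e^(−t/τ) = 0.450.
t = −τ ln(0.450) = 0.8994 × 0.7985 = 0.7182 yr.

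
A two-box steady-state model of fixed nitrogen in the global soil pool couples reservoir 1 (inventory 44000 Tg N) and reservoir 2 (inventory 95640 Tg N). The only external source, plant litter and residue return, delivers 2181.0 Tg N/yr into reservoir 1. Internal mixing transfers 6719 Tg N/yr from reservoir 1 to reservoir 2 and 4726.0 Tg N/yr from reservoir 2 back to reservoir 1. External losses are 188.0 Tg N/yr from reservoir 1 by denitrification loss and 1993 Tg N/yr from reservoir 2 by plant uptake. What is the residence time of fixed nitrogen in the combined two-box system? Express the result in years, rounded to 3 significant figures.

64.0 yr

For the system as a whole, the A↔B exchange is internal and contributes nothing to the throughput; only the external sinks remove mass.
M_total = 44000 + 95640 = 139640 Tg N.
ΣF_external_out = 188.0 + 1993 = 2181.0 Tg N/yr.
τ = M_total / ΣF_ext = 139640 / 2181.0 = 64.03 yr.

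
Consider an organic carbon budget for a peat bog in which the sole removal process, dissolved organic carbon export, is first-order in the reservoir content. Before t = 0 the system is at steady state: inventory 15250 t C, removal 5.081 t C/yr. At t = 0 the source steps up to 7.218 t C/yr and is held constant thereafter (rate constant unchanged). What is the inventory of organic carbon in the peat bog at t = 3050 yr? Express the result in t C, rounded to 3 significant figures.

The sink rate constant is k = F₀/M₀ = 5.081/15250 = 0.0003332 yr⁻¹.
Solving dM/dt = F₁ − kM with M(0) = M₀ gives M(t) = F₁/k + (M₀ − F₁/k)·e^(−kt).
F₁/k = 7.218/0.0003332 = 21664 t C; kt = 0.0003332 × 3050 = 1.016, e^(−kt) = 0.3620.
M(3050) = 21664 + (15250 − 21664) × 0.3620 = 21664 − 2322 = 19342 t C.

19300 t C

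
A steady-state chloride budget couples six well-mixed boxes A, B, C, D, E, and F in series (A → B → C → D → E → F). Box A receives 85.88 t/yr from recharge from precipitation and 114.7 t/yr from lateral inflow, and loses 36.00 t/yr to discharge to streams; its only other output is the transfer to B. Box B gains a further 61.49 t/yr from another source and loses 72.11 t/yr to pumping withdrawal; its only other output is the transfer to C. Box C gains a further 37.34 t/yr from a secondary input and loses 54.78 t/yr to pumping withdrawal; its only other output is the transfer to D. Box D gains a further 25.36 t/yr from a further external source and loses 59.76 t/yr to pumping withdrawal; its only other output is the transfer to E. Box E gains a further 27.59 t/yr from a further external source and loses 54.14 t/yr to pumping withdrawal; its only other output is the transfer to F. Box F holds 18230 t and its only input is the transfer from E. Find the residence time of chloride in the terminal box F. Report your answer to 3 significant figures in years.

241 yr

Box A: F(A→B) = (85.88 + 114.7) − 36.00 = 164.58 t/yr.
Box B: F(B→C) = (164.58 + 61.49) − 72.11 = 153.96 t/yr.
Box C: F(C→D) = (153.96 + 37.34) − 54.78 = 136.52 t/yr.
Box D: F(D→E) = (136.52 + 25.36) − 59.76 = 102.12 t/yr.
Box E: F(E→F) = (102.12 + 27.59) − 54.14 = 75.570 t/yr.
Box F throughput = its input = 75.570 t/yr; τ = 18230 / 75.570 = 241.2 yr.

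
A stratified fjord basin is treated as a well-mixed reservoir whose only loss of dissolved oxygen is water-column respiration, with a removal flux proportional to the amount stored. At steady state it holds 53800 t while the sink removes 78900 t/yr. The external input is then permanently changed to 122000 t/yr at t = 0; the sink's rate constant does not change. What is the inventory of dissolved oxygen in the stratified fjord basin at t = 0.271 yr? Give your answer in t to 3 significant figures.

τ = M₀/F₀ = 53800/78900 = 0.6819 yr; rate constant k = 1/τ.
New steady state M_∞ = F₁/k = F₁·τ = 122000 × 0.6819 = 83189 t.
M(t) = M_∞ + (M₀ − M_∞)·e^(−t/τ); t/τ = 0.271/0.6819 = 0.3974, so e^(−t/τ) = 0.6720.
M(t) = 83189 − 29390 × 0.6720 = 63438 t.

63400 t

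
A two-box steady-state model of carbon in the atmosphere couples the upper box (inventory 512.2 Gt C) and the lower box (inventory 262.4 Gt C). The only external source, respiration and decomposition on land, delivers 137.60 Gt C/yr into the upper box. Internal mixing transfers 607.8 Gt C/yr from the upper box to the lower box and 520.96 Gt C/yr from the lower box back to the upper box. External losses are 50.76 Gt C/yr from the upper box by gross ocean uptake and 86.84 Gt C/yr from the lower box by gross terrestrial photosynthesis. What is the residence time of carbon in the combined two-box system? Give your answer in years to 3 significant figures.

Treat the two boxes together as one reservoir: the mixing fluxes between them are internal recycling, so τ = ΣM / Σ(external losses).
M_total = 512.2 + 262.4 = 774.60 Gt C.
ΣF_external_out = 50.76 + 86.84 = 137.60 Gt C/yr.
τ = M_total / ΣF_ext = 774.60 / 137.60 = 5.629 yr.

5.63 yr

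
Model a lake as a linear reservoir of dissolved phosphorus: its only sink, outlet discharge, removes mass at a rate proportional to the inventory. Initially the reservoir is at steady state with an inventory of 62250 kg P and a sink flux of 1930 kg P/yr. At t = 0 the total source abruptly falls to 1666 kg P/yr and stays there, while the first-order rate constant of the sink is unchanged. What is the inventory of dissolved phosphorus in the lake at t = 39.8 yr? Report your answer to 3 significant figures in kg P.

The sink rate constant is k = F₀/M₀ = 1930/62250 = 0.03100 yr⁻¹.
Solving dM/dt = F₁ − kM with M(0) = M₀ gives M(t) = F₁/k + (M₀ − F₁/k)·e^(−kt).
F₁/k = 1666/0.03100 = 53735 kg P; kt = 0.03100 × 39.8 = 1.234, e^(−kt) = 0.2911.
M(39.8) = 53735 + (62250 − 53735) × 0.2911 = 53735 + 2479 = 56214 kg P.

56200 kg P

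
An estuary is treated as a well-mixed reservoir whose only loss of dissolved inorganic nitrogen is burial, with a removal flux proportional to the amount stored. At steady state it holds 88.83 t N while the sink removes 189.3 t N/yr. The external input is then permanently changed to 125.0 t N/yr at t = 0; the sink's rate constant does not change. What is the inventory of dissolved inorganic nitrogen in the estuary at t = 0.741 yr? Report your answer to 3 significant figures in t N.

The sink rate constant is k = F₀/M₀ = 189.3/88.83 = 2.131 yr⁻¹.
Solving dM/dt = F₁ − kM with M(0) = M₀ gives M(t) = F₁/k + (M₀ − F₁/k)·e^(−kt).
F₁/k = 125.0/2.131 = 58.657 t N; kt = 2.131 × 0.741 = 1.579, e^(−kt) = 0.2062.
M(0.741) = 58.657 + (88.83 − 58.657) × 0.2062 = 58.657 + 6.221 = 64.877 t N.

64.9 t N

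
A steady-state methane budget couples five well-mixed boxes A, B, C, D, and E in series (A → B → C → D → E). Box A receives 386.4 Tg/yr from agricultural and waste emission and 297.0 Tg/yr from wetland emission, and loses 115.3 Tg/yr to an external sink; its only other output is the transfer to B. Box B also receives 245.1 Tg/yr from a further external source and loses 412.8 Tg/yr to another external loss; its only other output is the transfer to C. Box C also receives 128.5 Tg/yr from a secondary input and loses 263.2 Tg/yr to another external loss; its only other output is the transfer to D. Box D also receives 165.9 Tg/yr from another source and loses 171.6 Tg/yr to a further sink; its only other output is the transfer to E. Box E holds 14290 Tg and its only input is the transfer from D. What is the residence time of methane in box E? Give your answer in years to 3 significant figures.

55.0 yr

Box A: F(A→B) = (386.4 + 297.0) − 115.3 = 568.10 Tg/yr.
Box B: F(B→C) = (568.10 + 245.1) − 412.8 = 400.40 Tg/yr.
Box C: F(C→D) = (400.40 + 128.5) − 263.2 = 265.70 Tg/yr.
Box D: F(D→E) = (265.70 + 165.9) − 171.6 = 260.00 Tg/yr.
Box E throughput = its input = 260.00 Tg/yr; τ = 14290 / 260.00 = 54.96 yr.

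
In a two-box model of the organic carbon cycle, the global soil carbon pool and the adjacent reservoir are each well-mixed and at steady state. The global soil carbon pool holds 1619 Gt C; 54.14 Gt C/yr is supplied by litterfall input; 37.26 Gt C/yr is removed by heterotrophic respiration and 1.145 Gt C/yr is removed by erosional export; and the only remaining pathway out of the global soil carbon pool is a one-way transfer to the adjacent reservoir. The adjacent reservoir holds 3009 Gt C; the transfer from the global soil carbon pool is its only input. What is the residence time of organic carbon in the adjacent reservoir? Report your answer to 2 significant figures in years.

190 yr

Balance the global soil carbon pool: ΣF_in = 54.140 Gt C/yr.
Transfer to the adjacent reservoir = ΣF_in − (37.26 + 1.145) = 15.735 Gt C/yr.
At steady state the output of the adjacent reservoir equals its input, 15.735 Gt C/yr.
τ = M / F = 3009 / 15.735 = 191.2 yr.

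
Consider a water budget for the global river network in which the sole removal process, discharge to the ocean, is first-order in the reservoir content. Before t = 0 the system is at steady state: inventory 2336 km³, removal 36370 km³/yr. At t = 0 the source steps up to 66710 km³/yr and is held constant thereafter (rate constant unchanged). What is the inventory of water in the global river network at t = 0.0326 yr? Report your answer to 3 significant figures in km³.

τ = M₀/F₀ = 2336/36370 = 0.06423 yr; rate constant k = 1/τ.
New steady state M_∞ = F₁/k = F₁·τ = 66710 × 0.06423 = 4284.7 km³.
M(t) = M_∞ + (M₀ − M_∞)·e^(−t/τ); t/τ = 0.0326/0.06423 = 0.5076, so e^(−t/τ) = 0.6020.
M(t) = 4284.7 − 1949 × 0.6020 = 3111.7 km³.

3110 km³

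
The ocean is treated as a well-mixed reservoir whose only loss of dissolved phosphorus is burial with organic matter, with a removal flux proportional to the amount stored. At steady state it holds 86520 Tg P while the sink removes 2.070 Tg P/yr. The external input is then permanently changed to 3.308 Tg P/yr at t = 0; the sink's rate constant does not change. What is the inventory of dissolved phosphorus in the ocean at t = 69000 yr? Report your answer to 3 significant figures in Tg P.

τ = M₀/F₀ = 86520/2.070 = 41800 yr; rate constant k = 1/τ.
New steady state M_∞ = F₁/k = F₁·τ = 3.308 × 41800 = 138260 Tg P.
M(t) = M_∞ + (M₀ − M_∞)·e^(−t/τ); t/τ = 69000/41800 = 1.651, so e^(−t/τ) = 0.1919.
M(t) = 138260 − 51740 × 0.1919 = 128340 Tg P.

128000 Tg P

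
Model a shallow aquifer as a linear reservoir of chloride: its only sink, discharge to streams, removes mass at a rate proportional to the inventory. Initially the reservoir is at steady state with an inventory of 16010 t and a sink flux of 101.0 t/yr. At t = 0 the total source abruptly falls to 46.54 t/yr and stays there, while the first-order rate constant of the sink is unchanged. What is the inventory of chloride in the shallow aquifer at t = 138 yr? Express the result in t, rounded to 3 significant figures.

τ = M₀/F₀ = 16010/101.0 = 158.5 yr; rate constant k = 1/τ.
New steady state M_∞ = F₁/k = F₁·τ = 46.54 × 158.5 = 7377.3 t.
M(t) = M_∞ + (M₀ − M_∞)·e^(−t/τ); t/τ = 138/158.5 = 0.8706, so e^(−t/τ) = 0.4187.
M(t) = 7377.3 + 8633 × 0.4187 = 10992 t.

11000 t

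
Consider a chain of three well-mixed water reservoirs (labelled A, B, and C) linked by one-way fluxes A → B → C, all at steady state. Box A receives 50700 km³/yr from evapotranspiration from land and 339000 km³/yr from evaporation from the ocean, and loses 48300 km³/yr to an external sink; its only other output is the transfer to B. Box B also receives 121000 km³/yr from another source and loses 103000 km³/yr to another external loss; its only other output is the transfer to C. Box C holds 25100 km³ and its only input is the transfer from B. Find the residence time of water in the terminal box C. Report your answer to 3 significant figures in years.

Box A: F(A→B) = (50700 + 339000) − 48300 = 341400 km³/yr.
Box B: F(B→C) = (341400 + 121000) − 103000 = 359400 km³/yr.
Box C throughput = its input = 359400 km³/yr; τ = 25100 / 359400 = 0.06984 yr.

0.0698 yr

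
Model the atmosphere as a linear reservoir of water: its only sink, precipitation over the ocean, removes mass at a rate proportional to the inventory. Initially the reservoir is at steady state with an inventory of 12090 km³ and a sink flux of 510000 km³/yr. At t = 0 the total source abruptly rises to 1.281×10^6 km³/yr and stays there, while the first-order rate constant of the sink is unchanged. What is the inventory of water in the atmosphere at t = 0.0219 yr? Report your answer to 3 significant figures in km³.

23100 km³

The sink rate constant is k = F₀/M₀ = 510000/12090 = 42.18 yr⁻¹.
Solving dM/dt = F₁ − kM with M(0) = M₀ gives M(t) = F₁/k + (M₀ − F₁/k)·e^(−kt).
F₁/k = 1.281×10^6/42.18 = 30367 km³; kt = 42.18 × 0.0219 = 0.9238, e^(−kt) = 0.3970.
M(0.0219) = 30367 + (12090 − 30367) × 0.3970 = 30367 − 7256 = 23111 km³.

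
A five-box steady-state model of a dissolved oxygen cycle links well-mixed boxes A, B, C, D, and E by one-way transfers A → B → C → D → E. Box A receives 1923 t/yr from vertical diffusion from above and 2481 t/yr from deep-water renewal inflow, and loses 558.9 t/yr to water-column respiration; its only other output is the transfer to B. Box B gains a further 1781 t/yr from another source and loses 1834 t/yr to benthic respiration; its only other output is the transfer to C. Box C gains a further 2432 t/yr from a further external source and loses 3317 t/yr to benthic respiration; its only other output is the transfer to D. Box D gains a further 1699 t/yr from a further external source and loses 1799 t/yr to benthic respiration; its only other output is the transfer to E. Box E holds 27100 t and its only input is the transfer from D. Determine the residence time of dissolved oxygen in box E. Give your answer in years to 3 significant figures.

9.65 yr

Box A: F(A→B) = (1923 + 2481) − 558.9 = 3845.1 t/yr.
Box B: F(B→C) = (3845.1 + 1781) − 1834 = 3792.1 t/yr.
Box C: F(C→D) = (3792.1 + 2432) − 3317 = 2907.1 t/yr.
Box D: F(D→E) = (2907.1 + 1699) − 1799 = 2807.1 t/yr.
Box E throughput = its input = 2807.1 t/yr; τ = 27100 / 2807.1 = 9.654 yr.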